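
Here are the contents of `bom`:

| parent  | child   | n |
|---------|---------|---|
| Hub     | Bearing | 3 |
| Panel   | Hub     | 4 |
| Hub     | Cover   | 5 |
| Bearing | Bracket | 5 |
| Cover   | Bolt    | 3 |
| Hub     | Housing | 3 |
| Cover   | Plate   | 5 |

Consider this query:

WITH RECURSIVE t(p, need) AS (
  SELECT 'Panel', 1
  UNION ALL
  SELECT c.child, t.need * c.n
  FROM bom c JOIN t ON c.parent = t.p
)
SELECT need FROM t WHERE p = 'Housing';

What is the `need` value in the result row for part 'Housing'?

12

Base: (Panel, need=1).
Iteration 1: components of {Panel} -> Hub = 1*4 = 4.
Iteration 2: components of {Hub} -> Bearing = 4*3 = 12, Cover = 4*5 = 20, Housing = 4*3 = 12.
Iteration 3: components of {Bearing,Cover,Housing} -> Bolt = 20*3 = 60, Bracket = 12*5 = 60, Plate = 20*5 = 100.
Iteration 4: no further components; recursion stops.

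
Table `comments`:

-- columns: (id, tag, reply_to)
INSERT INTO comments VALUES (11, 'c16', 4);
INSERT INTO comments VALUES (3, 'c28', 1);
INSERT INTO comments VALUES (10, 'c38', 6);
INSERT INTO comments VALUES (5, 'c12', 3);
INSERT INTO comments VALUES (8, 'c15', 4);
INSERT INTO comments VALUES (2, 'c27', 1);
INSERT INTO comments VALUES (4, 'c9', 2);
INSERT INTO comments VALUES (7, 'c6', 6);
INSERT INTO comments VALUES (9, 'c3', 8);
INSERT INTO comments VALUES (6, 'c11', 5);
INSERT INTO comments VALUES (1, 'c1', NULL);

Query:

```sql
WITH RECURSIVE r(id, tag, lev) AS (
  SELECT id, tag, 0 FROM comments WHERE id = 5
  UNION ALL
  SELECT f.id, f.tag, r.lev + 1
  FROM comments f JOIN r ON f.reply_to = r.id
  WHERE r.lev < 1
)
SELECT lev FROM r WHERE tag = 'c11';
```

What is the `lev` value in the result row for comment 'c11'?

Base: id=5 (c12) at lev 0.
Iteration 1: rows with reply_to in {5} -> c11 (id 6, lev 1).
Iteration 2: lev < 1 fails for all current rows; recursion stops.

1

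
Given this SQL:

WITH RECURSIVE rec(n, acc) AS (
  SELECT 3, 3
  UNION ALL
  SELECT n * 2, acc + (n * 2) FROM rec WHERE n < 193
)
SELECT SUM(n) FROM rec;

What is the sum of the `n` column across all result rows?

Base: n=3, acc=3.
Iteration 1: 3 < 193 holds -> n = 3 * 2 = 6, acc = 3 + 6 = 9.
Iteration 2: 6 < 193 holds -> n = 6 * 2 = 12, acc = 9 + 12 = 21.
Iteration 3: 12 < 193 holds -> n = 12 * 2 = 24, acc = 21 + 24 = 45.
Iteration 4: 24 < 193 holds -> n = 24 * 2 = 48, acc = 45 + 48 = 93.
Iteration 5: 48 < 193 holds -> n = 48 * 2 = 96, acc = 93 + 96 = 189.
Iteration 6: 96 < 193 holds -> n = 96 * 2 = 192, acc = 189 + 192 = 381.
Iteration 7: 192 < 193 holds -> n = 192 * 2 = 384, acc = 381 + 384 = 765.
Iteration 8: 384 < 193 fails; recursion stops.
SUM(n) = 3 + 6 + 12 + 24 + 48 + 96 + 192 + 384 = 765.

765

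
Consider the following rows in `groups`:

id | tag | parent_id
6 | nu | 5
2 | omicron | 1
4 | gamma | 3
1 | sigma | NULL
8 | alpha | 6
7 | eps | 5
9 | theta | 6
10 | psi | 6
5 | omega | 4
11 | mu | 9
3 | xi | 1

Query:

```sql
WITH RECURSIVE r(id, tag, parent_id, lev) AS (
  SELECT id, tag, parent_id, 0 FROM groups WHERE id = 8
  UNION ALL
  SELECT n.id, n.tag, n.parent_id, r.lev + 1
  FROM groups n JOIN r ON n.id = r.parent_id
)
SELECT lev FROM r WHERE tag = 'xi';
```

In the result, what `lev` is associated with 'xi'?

4

Base: id=8 (alpha), parent_id=6, lev 0.
Iteration 1: join on id=6 -> nu (id 6, parent_id=5, lev 1).
Iteration 2: join on id=5 -> omega (id 5, parent_id=4, lev 2).
Iteration 3: join on id=4 -> gamma (id 4, parent_id=3, lev 3).
Iteration 4: join on id=3 -> xi (id 3, parent_id=1, lev 4).
Iteration 5: join on id=1 -> sigma (id 1, parent_id=NULL, lev 5).
Iteration 6: parent_id is NULL; no match; recursion stops.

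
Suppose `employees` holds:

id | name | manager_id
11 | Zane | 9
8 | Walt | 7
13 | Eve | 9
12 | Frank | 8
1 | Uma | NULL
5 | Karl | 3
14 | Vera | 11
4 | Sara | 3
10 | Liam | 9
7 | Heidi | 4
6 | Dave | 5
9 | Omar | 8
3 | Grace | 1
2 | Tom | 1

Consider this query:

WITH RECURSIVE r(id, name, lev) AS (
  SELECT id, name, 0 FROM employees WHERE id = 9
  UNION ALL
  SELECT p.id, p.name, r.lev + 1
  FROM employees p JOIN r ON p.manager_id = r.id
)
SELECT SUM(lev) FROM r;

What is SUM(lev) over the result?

Base: id=9 (Omar) at lev 0.
Iteration 1: rows with manager_id in {9} -> Liam (id 10, lev 1), Zane (id 11, lev 1), Eve (id 13, lev 1).
Iteration 2: rows with manager_id in {10,11,13} -> Vera (id 14, lev 2).
Iteration 3: no rows with manager_id in {14}; recursion stops.
SUM(lev) = 0 + 1 + 1 + 1 + 2 = 5.

5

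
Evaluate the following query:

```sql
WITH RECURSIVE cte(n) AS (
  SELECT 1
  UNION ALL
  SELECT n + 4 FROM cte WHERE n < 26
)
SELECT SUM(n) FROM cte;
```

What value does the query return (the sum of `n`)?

120

Base: n=1.
Iteration 1: 1 < 26 holds -> n = 1 + 4 = 5.
Iteration 2: 5 < 26 holds -> n = 5 + 4 = 9.
Iteration 3: 9 < 26 holds -> n = 9 + 4 = 13.
Iteration 4: 13 < 26 holds -> n = 13 + 4 = 17.
Iteration 5: 17 < 26 holds -> n = 17 + 4 = 21.
Iteration 6: 21 < 26 holds -> n = 21 + 4 = 25.
Iteration 7: 25 < 26 holds -> n = 25 + 4 = 29.
Iteration 8: 29 < 26 fails; recursion stops.
SUM(n) = 1 + 5 + 9 + 13 + 17 + 21 + 25 + 29 = 120.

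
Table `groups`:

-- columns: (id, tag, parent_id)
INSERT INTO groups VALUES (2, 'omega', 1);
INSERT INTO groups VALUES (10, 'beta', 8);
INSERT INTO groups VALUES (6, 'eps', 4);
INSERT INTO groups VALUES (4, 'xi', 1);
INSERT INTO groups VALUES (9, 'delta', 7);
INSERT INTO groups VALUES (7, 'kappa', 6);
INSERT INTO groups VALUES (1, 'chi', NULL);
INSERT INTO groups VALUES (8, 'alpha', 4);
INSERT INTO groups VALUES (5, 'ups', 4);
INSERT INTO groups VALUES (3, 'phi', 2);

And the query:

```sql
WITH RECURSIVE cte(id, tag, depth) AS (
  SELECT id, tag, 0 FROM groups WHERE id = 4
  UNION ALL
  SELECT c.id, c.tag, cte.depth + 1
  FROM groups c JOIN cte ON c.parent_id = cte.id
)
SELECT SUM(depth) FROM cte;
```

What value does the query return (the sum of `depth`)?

Base: id=4 (xi) at depth 0.
Iteration 1: rows with parent_id in {4} -> ups (id 5, depth 1), eps (id 6, depth 1), alpha (id 8, depth 1).
Iteration 2: rows with parent_id in {5,6,8} -> kappa (id 7, depth 2), beta (id 10, depth 2).
Iteration 3: rows with parent_id in {7,10} -> delta (id 9, depth 3).
Iteration 4: no rows with parent_id in {9}; recursion stops.
SUM(depth) = 0 + 1 + 1 + 1 + 2 + 2 + 3 = 10.

10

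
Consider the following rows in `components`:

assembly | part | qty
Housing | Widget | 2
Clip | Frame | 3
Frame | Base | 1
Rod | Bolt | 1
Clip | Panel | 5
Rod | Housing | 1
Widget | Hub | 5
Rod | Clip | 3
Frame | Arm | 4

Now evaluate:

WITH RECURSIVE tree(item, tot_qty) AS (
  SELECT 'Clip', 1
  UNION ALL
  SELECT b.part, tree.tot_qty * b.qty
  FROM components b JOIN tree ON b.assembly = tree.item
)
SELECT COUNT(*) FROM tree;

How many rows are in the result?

Base: (Clip, tot_qty=1).
Iteration 1: components of {Clip} -> Frame = 1*3 = 3, Panel = 1*5 = 5.
Iteration 2: components of {Frame,Panel} -> Arm = 3*4 = 12, Base = 3*1 = 3.
Iteration 3: no further components; recursion stops.
Total rows emitted: 5.

5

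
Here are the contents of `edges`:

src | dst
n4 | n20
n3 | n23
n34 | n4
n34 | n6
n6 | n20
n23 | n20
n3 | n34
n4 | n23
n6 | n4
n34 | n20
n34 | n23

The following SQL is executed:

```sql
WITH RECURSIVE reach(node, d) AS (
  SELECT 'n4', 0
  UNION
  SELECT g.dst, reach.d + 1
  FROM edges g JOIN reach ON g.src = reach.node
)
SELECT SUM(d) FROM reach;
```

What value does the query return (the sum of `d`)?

4

Base: (n4, d=0).
Iteration 1: edges from {n4} -> (n20, d=1), (n23, d=1).
Iteration 2: edges from {n20,n23} -> (n20, d=2).
Iteration 3: no outgoing edges from {n20}; recursion stops.
SUM(d) = 0 + 1 + 1 + 2 = 4.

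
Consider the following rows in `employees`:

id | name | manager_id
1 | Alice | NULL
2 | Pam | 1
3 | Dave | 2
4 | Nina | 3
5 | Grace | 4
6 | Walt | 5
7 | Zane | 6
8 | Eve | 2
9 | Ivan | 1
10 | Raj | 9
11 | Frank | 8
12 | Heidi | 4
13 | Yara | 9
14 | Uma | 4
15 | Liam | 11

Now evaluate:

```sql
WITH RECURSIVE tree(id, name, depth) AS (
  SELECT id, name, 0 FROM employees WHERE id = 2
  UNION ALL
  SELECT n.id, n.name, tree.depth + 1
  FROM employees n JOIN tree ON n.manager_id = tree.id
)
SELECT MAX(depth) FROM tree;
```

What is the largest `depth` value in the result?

5

Base: id=2 (Pam) at depth 0.
Iteration 1: rows with manager_id in {2} -> Dave (id 3, depth 1), Eve (id 8, depth 1).
Iteration 2: rows with manager_id in {3,8} -> Nina (id 4, depth 2), Frank (id 11, depth 2).
Iteration 3: rows with manager_id in {4,11} -> Grace (id 5, depth 3), Heidi (id 12, depth 3), Uma (id 14, depth 3), Liam (id 15, depth 3).
Iteration 4: rows with manager_id in {5,12,14,15} -> Walt (id 6, depth 4).
Iteration 5: rows with manager_id in {6} -> Zane (id 7, depth 5).
Iteration 6: no rows with manager_id in {7}; recursion stops.
depth values: 0, 1, 1, 2, 2, 3, 3, 3, 3, 4, 5; the maximum is 5.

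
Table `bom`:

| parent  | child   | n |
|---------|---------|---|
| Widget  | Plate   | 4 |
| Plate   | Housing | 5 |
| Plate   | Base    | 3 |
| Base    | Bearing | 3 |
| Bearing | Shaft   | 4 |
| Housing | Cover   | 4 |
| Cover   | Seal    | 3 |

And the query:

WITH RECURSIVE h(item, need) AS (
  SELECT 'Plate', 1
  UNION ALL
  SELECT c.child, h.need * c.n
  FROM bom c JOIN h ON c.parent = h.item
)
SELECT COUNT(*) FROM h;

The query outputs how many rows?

Base: (Plate, need=1).
Iteration 1: components of {Plate} -> Base = 1*3 = 3, Housing = 1*5 = 5.
Iteration 2: components of {Base,Housing} -> Bearing = 3*3 = 9, Cover = 5*4 = 20.
Iteration 3: components of {Bearing,Cover} -> Seal = 20*3 = 60, Shaft = 9*4 = 36.
Iteration 4: no further components; recursion stops.
Total rows emitted: 7.

7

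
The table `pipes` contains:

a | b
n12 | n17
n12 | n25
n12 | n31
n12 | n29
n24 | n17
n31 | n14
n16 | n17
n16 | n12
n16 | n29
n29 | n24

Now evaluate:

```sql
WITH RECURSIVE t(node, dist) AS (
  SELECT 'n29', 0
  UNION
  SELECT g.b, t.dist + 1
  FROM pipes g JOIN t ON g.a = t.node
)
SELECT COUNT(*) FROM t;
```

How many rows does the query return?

Base: (n29, dist=0).
Iteration 1: edges from {n29} -> (n24, dist=1).
Iteration 2: edges from {n24} -> (n17, dist=2).
Iteration 3: no outgoing edges from {n17}; recursion stops.
Total rows emitted: 3.

3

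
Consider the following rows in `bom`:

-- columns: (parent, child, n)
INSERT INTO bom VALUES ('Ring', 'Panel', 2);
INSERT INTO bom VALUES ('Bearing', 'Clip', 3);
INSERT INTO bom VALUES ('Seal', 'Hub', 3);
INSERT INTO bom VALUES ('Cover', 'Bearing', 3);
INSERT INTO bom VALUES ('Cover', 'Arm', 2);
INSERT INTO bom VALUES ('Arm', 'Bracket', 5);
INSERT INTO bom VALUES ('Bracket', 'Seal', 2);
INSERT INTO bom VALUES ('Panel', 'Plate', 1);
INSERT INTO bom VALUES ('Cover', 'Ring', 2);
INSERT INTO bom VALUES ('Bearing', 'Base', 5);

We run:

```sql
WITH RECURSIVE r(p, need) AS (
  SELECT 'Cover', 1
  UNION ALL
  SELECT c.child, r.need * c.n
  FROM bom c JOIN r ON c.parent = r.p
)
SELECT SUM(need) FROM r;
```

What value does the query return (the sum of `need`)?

130

Base: (Cover, need=1).
Iteration 1: components of {Cover} -> Arm = 1*2 = 2, Bearing = 1*3 = 3, Ring = 1*2 = 2.
Iteration 2: components of {Arm,Bearing,Ring} -> Base = 3*5 = 15, Bracket = 2*5 = 10, Clip = 3*3 = 9, Panel = 2*2 = 4.
Iteration 3: components of {Base,Bracket,Clip,Panel} -> Plate = 4*1 = 4, Seal = 10*2 = 20.
Iteration 4: components of {Plate,Seal} -> Hub = 20*3 = 60.
Iteration 5: no further components; recursion stops.
SUM(need) = 1 + 2 + 2 + 3 + 4 + 10 + 9 + 15 + 4 + 20 + 60 = 130.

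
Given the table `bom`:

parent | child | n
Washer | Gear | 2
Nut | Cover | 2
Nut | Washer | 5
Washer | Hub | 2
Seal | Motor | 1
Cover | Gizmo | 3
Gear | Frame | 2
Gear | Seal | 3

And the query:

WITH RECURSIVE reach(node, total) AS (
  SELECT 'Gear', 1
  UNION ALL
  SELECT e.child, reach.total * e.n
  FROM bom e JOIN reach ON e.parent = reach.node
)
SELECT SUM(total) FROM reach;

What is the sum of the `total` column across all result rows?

9

Base: (Gear, total=1).
Iteration 1: components of {Gear} -> Frame = 1*2 = 2, Seal = 1*3 = 3.
Iteration 2: components of {Frame,Seal} -> Motor = 3*1 = 3.
Iteration 3: no further components; recursion stops.
SUM(total) = 1 + 3 + 2 + 3 = 9.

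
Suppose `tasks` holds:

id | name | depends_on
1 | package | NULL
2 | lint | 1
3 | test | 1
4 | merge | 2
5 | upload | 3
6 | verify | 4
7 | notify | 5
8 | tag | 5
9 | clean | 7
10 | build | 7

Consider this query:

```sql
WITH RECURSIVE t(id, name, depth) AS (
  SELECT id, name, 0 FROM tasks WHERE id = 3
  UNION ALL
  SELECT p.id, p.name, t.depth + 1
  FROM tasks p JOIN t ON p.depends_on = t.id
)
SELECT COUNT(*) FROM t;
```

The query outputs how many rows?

Base: id=3 (test) at depth 0.
Iteration 1: rows with depends_on in {3} -> upload (id 5, depth 1).
Iteration 2: rows with depends_on in {5} -> notify (id 7, depth 2), tag (id 8, depth 2).
Iteration 3: rows with depends_on in {7,8} -> clean (id 9, depth 3), build (id 10, depth 3).
Iteration 4: no rows with depends_on in {9,10}; recursion stops.
Total rows emitted: 6.

6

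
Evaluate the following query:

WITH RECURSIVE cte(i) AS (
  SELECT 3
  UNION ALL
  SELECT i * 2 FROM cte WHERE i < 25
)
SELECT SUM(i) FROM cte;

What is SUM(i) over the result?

93

Base: i=3.
Iteration 1: 3 < 25 holds -> i = 3 * 2 = 6.
Iteration 2: 6 < 25 holds -> i = 6 * 2 = 12.
Iteration 3: 12 < 25 holds -> i = 12 * 2 = 24.
Iteration 4: 24 < 25 holds -> i = 24 * 2 = 48.
Iteration 5: 48 < 25 fails; recursion stops.
SUM(i) = 3 + 6 + 12 + 24 + 48 = 93.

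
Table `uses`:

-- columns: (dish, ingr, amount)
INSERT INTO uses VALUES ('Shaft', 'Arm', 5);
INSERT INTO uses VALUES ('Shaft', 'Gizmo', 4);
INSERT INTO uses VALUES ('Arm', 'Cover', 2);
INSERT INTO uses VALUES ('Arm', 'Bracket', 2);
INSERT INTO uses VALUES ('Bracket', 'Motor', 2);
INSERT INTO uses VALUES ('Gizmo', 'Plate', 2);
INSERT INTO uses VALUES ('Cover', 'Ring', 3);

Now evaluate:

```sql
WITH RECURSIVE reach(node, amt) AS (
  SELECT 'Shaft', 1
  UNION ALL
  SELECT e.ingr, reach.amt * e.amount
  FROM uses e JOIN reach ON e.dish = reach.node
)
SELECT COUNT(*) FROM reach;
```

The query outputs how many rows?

Base: (Shaft, amt=1).
Iteration 1: components of {Shaft} -> Arm = 1*5 = 5, Gizmo = 1*4 = 4.
Iteration 2: components of {Arm,Gizmo} -> Bracket = 5*2 = 10, Cover = 5*2 = 10, Plate = 4*2 = 8.
Iteration 3: components of {Bracket,Cover,Plate} -> Motor = 10*2 = 20, Ring = 10*3 = 30.
Iteration 4: no further components; recursion stops.
Total rows emitted: 8.

8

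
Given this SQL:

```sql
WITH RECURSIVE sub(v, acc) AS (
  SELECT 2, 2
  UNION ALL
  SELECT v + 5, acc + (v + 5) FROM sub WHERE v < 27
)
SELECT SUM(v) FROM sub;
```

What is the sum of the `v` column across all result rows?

87

Base: v=2, acc=2.
Iteration 1: 2 < 27 holds -> v = 2 + 5 = 7, acc = 2 + 7 = 9.
Iteration 2: 7 < 27 holds -> v = 7 + 5 = 12, acc = 9 + 12 = 21.
Iteration 3: 12 < 27 holds -> v = 12 + 5 = 17, acc = 21 + 17 = 38.
Iteration 4: 17 < 27 holds -> v = 17 + 5 = 22, acc = 38 + 22 = 60.
Iteration 5: 22 < 27 holds -> v = 22 + 5 = 27, acc = 60 + 27 = 87.
Iteration 6: 27 < 27 fails; recursion stops.
SUM(v) = 2 + 7 + 12 + 17 + 22 + 27 = 87.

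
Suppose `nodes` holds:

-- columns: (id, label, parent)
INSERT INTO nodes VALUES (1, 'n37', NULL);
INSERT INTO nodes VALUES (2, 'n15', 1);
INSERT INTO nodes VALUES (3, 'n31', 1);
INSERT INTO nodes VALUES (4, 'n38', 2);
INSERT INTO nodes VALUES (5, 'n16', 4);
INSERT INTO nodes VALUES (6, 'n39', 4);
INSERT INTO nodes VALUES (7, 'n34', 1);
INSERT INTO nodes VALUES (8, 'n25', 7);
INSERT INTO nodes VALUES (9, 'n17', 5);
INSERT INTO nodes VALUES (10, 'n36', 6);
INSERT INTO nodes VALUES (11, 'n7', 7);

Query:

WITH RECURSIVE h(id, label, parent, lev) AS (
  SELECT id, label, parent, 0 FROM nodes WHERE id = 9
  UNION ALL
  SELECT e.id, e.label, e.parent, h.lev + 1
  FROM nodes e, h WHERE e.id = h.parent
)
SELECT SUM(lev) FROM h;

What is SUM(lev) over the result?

Base: id=9 (n17), parent=5, lev 0.
Iteration 1: join on id=5 -> n16 (id 5, parent=4, lev 1).
Iteration 2: join on id=4 -> n38 (id 4, parent=2, lev 2).
Iteration 3: join on id=2 -> n15 (id 2, parent=1, lev 3).
Iteration 4: join on id=1 -> n37 (id 1, parent=NULL, lev 4).
Iteration 5: parent is NULL; no match; recursion stops.
SUM(lev) = 0 + 1 + 2 + 3 + 4 = 10.

10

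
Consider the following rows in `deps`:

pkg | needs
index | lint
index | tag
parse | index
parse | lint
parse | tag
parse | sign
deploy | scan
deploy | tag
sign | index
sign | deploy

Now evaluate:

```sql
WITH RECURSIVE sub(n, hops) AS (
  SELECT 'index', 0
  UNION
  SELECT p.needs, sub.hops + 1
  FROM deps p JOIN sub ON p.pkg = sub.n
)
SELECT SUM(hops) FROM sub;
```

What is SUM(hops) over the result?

2

Base: (index, hops=0).
Iteration 1: edges from {index} -> (lint, hops=1), (tag, hops=1).
Iteration 2: no outgoing edges from {lint,tag}; recursion stops.
SUM(hops) = 0 + 1 + 1 = 2.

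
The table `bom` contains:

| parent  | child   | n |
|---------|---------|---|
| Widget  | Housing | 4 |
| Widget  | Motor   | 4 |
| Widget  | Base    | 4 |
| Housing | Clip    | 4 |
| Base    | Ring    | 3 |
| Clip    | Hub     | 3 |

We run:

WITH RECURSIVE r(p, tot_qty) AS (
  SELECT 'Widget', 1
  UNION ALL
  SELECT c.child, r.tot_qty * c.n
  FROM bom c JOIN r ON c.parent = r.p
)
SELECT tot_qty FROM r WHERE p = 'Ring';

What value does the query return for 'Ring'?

12

Base: (Widget, tot_qty=1).
Iteration 1: components of {Widget} -> Base = 1*4 = 4, Housing = 1*4 = 4, Motor = 1*4 = 4.
Iteration 2: components of {Base,Housing,Motor} -> Clip = 4*4 = 16, Ring = 4*3 = 12.
Iteration 3: components of {Clip,Ring} -> Hub = 16*3 = 48.
Iteration 4: no further components; recursion stops.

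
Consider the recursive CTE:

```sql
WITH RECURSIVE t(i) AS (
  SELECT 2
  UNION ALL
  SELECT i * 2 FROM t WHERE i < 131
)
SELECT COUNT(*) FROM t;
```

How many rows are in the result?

Base: i=2.
Iteration 1: 2 < 131 holds -> i = 2 * 2 = 4.
Iteration 2: 4 < 131 holds -> i = 4 * 2 = 8.
Iteration 3: 8 < 131 holds -> i = 8 * 2 = 16.
Iteration 4: 16 < 131 holds -> i = 16 * 2 = 32.
Iteration 5: 32 < 131 holds -> i = 32 * 2 = 64.
Iteration 6: 64 < 131 holds -> i = 64 * 2 = 128.
Iteration 7: 128 < 131 holds -> i = 128 * 2 = 256.
Iteration 8: 256 < 131 fails; recursion stops.
Total rows emitted: 8.

8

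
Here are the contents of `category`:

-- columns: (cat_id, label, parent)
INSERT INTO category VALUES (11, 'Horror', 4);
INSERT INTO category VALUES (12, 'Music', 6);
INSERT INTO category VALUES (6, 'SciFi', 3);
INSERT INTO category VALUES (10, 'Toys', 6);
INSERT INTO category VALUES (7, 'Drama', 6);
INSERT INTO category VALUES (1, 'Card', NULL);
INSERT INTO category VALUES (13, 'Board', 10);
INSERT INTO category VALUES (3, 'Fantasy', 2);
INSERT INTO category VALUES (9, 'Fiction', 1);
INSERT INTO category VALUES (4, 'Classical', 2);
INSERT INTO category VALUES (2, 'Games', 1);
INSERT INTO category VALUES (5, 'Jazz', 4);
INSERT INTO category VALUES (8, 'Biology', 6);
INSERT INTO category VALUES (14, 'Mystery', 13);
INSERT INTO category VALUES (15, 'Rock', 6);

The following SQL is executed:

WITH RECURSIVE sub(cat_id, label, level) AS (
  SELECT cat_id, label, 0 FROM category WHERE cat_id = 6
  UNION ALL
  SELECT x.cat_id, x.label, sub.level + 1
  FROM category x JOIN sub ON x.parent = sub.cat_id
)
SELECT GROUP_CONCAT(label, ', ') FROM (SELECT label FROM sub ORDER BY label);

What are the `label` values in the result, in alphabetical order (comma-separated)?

Biology, Board, Drama, Music, Mystery, Rock, SciFi, Toys

Base: cat_id=6 (SciFi) at level 0.
Iteration 1: rows with parent in {6} -> Drama (id 7, level 1), Biology (id 8, level 1), Toys (id 10, level 1), Music (id 12, level 1), Rock (id 15, level 1).
Iteration 2: rows with parent in {7,8,10,12,15} -> Board (id 13, level 2).
Iteration 3: rows with parent in {13} -> Mystery (id 14, level 3).
Iteration 4: no rows with parent in {14}; recursion stops.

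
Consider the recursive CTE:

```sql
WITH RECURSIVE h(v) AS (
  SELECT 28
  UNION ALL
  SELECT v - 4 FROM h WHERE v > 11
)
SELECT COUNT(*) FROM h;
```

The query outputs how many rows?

6

Base: v=28.
Iteration 1: 28 > 11 holds -> v = 28 - 4 = 24.
Iteration 2: 24 > 11 holds -> v = 24 - 4 = 20.
Iteration 3: 20 > 11 holds -> v = 20 - 4 = 16.
Iteration 4: 16 > 11 holds -> v = 16 - 4 = 12.
Iteration 5: 12 > 11 holds -> v = 12 - 4 = 8.
Iteration 6: 8 > 11 fails; recursion stops.
Total rows emitted: 6.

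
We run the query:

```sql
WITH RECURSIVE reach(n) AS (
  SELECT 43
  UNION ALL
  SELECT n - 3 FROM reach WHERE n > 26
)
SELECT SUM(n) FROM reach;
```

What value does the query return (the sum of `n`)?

Base: n=43.
Iteration 1: 43 > 26 holds -> n = 43 - 3 = 40.
Iteration 2: 40 > 26 holds -> n = 40 - 3 = 37.
Iteration 3: 37 > 26 holds -> n = 37 - 3 = 34.
Iteration 4: 34 > 26 holds -> n = 34 - 3 = 31.
Iteration 5: 31 > 26 holds -> n = 31 - 3 = 28.
Iteration 6: 28 > 26 holds -> n = 28 - 3 = 25.
Iteration 7: 25 > 26 fails; recursion stops.
SUM(n) = 43 + 40 + 37 + 34 + 31 + 28 + 25 = 238.

238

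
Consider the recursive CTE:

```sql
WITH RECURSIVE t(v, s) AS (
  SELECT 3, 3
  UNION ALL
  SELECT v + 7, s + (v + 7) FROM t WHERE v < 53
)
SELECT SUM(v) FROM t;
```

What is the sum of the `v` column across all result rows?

Base: v=3, s=3.
Iteration 1: 3 < 53 holds -> v = 3 + 7 = 10, s = 3 + 10 = 13.
Iteration 2: 10 < 53 holds -> v = 10 + 7 = 17, s = 13 + 17 = 30.
Iteration 3: 17 < 53 holds -> v = 17 + 7 = 24, s = 30 + 24 = 54.
Iteration 4: 24 < 53 holds -> v = 24 + 7 = 31, s = 54 + 31 = 85.
Iteration 5: 31 < 53 holds -> v = 31 + 7 = 38, s = 85 + 38 = 123.
Iteration 6: 38 < 53 holds -> v = 38 + 7 = 45, s = 123 + 45 = 168.
Iteration 7: 45 < 53 holds -> v = 45 + 7 = 52, s = 168 + 52 = 220.
Iteration 8: 52 < 53 holds -> v = 52 + 7 = 59, s = 220 + 59 = 279.
Iteration 9: 59 < 53 fails; recursion stops.
SUM(v) = 3 + 10 + 17 + 24 + 31 + 38 + 45 + 52 + 59 = 279.

279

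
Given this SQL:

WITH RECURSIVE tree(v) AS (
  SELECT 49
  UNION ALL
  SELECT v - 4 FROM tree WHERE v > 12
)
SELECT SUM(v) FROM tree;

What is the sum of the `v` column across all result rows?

Base: v=49.
Iteration 1: 49 > 12 holds -> v = 49 - 4 = 45.
Iteration 2: 45 > 12 holds -> v = 45 - 4 = 41.
Iteration 3: 41 > 12 holds -> v = 41 - 4 = 37.
Iteration 4: 37 > 12 holds -> v = 37 - 4 = 33.
Iteration 5: 33 > 12 holds -> v = 33 - 4 = 29.
Iteration 6: 29 > 12 holds -> v = 29 - 4 = 25.
Iteration 7: 25 > 12 holds -> v = 25 - 4 = 21.
Iteration 8: 21 > 12 holds -> v = 21 - 4 = 17.
Iteration 9: 17 > 12 holds -> v = 17 - 4 = 13.
Iteration 10: 13 > 12 holds -> v = 13 - 4 = 9.
Iteration 11: 9 > 12 fails; recursion stops.
SUM(v) = 49 + 45 + 41 + 37 + 33 + 29 + 25 + 21 + 17 + 13 + 9 = 319.

319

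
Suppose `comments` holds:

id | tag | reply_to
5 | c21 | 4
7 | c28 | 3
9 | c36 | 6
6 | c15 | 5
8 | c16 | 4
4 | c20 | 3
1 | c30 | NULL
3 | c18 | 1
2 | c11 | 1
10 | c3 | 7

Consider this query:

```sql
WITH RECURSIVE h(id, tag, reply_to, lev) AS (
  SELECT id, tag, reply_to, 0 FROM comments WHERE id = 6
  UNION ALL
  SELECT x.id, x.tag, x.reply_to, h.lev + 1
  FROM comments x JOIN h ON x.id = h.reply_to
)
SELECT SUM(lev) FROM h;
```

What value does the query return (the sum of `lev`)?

10

Base: id=6 (c15), reply_to=5, lev 0.
Iteration 1: join on id=5 -> c21 (id 5, reply_to=4, lev 1).
Iteration 2: join on id=4 -> c20 (id 4, reply_to=3, lev 2).
Iteration 3: join on id=3 -> c18 (id 3, reply_to=1, lev 3).
Iteration 4: join on id=1 -> c30 (id 1, reply_to=NULL, lev 4).
Iteration 5: reply_to is NULL; no match; recursion stops.
SUM(lev) = 0 + 1 + 2 + 3 + 4 = 10.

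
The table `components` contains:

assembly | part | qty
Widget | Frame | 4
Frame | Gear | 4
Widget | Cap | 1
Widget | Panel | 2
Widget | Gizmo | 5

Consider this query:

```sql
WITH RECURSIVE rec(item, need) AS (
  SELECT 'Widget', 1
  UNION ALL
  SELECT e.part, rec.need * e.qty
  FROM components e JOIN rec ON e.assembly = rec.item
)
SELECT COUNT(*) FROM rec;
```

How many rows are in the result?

Base: (Widget, need=1).
Iteration 1: components of {Widget} -> Cap = 1*1 = 1, Frame = 1*4 = 4, Gizmo = 1*5 = 5, Panel = 1*2 = 2.
Iteration 2: components of {Cap,Frame,Gizmo,Panel} -> Gear = 4*4 = 16.
Iteration 3: no further components; recursion stops.
Total rows emitted: 6.

6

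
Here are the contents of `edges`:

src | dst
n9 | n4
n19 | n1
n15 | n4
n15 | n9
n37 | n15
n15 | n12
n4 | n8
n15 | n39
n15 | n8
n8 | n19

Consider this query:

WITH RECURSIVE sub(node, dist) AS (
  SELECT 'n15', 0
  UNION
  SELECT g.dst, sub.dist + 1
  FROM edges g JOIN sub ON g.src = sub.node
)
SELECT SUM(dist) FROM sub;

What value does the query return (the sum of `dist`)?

33

Base: (n15, dist=0).
Iteration 1: edges from {n15} -> (n12, dist=1), (n39, dist=1), (n4, dist=1), (n8, dist=1), (n9, dist=1).
Iteration 2: edges from {n12,n39,n4,n8,n9} -> (n19, dist=2), (n4, dist=2), (n8, dist=2).
Iteration 3: edges from {n19,n4,n8} -> (n1, dist=3), (n19, dist=3), (n8, dist=3).
Iteration 4: edges from {n1,n19,n8} -> (n1, dist=4), (n19, dist=4).
Iteration 5: edges from {n1,n19} -> (n1, dist=5).
Iteration 6: no outgoing edges from {n1}; recursion stops.
SUM(dist) = 0 + 1 + 1 + 1 + 1 + 1 + 2 + 2 + 2 + 3 + 3 + 3 + 4 + 4 + 5 = 33.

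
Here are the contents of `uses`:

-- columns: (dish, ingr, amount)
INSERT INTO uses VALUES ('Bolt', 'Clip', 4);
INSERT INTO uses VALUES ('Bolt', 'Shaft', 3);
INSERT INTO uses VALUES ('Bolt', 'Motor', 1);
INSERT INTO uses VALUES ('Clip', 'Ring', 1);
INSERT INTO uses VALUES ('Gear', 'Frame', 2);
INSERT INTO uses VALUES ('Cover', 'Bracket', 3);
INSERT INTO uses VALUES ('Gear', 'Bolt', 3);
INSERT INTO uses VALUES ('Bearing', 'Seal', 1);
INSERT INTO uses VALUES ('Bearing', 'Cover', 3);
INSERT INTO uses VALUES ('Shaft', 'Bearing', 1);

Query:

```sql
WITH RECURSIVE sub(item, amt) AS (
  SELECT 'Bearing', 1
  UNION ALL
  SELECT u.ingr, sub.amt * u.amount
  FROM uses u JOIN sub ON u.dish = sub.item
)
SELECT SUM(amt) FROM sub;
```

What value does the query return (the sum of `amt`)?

Base: (Bearing, amt=1).
Iteration 1: components of {Bearing} -> Cover = 1*3 = 3, Seal = 1*1 = 1.
Iteration 2: components of {Cover,Seal} -> Bracket = 3*3 = 9.
Iteration 3: no further components; recursion stops.
SUM(amt) = 1 + 3 + 1 + 9 = 14.

14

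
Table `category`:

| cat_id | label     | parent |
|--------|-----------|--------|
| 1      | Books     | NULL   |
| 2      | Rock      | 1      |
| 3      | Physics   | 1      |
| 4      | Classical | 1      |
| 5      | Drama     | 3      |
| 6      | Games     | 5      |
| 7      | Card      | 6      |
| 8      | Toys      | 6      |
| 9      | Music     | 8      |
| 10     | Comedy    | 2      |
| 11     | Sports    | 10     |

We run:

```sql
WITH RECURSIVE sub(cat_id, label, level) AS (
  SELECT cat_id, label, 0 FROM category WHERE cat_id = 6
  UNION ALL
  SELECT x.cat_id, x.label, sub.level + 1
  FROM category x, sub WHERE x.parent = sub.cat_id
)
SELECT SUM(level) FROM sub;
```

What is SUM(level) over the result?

4

Base: cat_id=6 (Games) at level 0.
Iteration 1: rows with parent in {6} -> Card (id 7, level 1), Toys (id 8, level 1).
Iteration 2: rows with parent in {7,8} -> Music (id 9, level 2).
Iteration 3: no rows with parent in {9}; recursion stops.
SUM(level) = 0 + 1 + 1 + 2 = 4.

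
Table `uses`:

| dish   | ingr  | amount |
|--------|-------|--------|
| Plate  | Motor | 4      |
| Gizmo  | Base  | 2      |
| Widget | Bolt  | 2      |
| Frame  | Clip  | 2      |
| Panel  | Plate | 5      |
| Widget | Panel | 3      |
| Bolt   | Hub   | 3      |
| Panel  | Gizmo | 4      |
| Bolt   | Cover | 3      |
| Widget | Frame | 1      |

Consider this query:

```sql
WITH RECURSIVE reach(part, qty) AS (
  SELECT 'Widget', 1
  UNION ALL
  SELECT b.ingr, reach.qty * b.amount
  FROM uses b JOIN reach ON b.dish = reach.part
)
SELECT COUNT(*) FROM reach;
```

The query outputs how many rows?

11

Base: (Widget, qty=1).
Iteration 1: components of {Widget} -> Bolt = 1*2 = 2, Frame = 1*1 = 1, Panel = 1*3 = 3.
Iteration 2: components of {Bolt,Frame,Panel} -> Clip = 1*2 = 2, Cover = 2*3 = 6, Gizmo = 3*4 = 12, Hub = 2*3 = 6, Plate = 3*5 = 15.
Iteration 3: components of {Clip,Cover,Gizmo,Hub,Plate} -> Base = 12*2 = 24, Motor = 15*4 = 60.
Iteration 4: no further components; recursion stops.
Total rows emitted: 11.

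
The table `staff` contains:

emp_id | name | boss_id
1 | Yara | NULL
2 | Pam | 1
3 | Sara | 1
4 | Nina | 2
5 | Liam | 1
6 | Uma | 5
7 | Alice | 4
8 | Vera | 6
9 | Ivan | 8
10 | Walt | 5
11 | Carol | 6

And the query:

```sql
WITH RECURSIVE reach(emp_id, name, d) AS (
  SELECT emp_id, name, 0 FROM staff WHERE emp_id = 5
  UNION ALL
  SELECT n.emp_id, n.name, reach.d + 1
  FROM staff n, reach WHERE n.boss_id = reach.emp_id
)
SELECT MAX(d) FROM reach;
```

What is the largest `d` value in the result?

Base: emp_id=5 (Liam) at d 0.
Iteration 1: rows with boss_id in {5} -> Uma (id 6, d 1), Walt (id 10, d 1).
Iteration 2: rows with boss_id in {6,10} -> Vera (id 8, d 2), Carol (id 11, d 2).
Iteration 3: rows with boss_id in {8,11} -> Ivan (id 9, d 3).
Iteration 4: no rows with boss_id in {9}; recursion stops.
d values: 0, 1, 1, 2, 2, 3; the maximum is 3.

3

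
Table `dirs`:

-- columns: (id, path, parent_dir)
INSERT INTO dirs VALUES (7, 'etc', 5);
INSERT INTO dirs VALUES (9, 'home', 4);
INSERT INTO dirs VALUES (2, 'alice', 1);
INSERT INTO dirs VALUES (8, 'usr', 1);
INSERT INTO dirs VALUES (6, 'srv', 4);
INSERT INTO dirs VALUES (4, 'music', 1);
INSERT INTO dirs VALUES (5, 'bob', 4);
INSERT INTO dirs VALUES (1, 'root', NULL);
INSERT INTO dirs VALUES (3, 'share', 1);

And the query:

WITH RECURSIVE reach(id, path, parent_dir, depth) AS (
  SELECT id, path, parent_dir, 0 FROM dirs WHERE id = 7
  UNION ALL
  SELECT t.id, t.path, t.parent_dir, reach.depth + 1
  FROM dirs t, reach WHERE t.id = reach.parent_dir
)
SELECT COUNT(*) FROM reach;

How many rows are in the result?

4

Base: id=7 (etc), parent_dir=5, depth 0.
Iteration 1: join on id=5 -> bob (id 5, parent_dir=4, depth 1).
Iteration 2: join on id=4 -> music (id 4, parent_dir=1, depth 2).
Iteration 3: join on id=1 -> root (id 1, parent_dir=NULL, depth 3).
Iteration 4: parent_dir is NULL; no match; recursion stops.
Total rows emitted: 4.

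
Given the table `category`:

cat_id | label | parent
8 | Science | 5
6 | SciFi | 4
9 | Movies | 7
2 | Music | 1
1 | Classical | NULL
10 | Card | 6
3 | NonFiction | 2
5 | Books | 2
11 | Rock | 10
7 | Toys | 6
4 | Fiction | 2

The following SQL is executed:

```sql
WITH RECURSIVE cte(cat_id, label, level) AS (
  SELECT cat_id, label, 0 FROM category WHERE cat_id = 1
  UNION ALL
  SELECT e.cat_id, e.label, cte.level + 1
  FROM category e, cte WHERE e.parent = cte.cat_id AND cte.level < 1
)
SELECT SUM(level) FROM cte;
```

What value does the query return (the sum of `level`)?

Base: cat_id=1 (Classical) at level 0.
Iteration 1: rows with parent in {1} -> Music (id 2, level 1).
Iteration 2: level < 1 fails for all current rows; recursion stops.
SUM(level) = 0 + 1 = 1.

1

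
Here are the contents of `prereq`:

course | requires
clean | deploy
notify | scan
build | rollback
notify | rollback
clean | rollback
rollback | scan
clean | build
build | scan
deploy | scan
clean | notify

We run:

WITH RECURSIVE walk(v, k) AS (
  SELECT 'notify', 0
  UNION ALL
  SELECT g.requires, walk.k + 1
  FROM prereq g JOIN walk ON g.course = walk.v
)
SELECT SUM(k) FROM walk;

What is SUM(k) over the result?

4

Base: (notify, k=0).
Iteration 1: edges from {notify} -> (rollback, k=1), (scan, k=1).
Iteration 2: edges from {rollback,scan} -> (scan, k=2).
Iteration 3: no outgoing edges from {scan}; recursion stops.
SUM(k) = 0 + 1 + 1 + 2 = 4.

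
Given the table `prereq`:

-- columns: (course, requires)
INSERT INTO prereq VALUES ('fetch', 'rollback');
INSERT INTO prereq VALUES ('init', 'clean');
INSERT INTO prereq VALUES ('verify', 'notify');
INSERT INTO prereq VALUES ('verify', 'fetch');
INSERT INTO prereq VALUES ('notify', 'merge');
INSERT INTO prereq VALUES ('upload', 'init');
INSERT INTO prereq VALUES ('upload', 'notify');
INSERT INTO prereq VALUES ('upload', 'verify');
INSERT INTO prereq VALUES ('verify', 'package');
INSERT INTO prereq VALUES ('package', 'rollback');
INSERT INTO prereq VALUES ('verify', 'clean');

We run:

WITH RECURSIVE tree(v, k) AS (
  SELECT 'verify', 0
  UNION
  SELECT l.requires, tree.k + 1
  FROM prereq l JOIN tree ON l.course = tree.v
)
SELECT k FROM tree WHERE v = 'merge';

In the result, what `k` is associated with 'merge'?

2

Base: (verify, k=0).
Iteration 1: edges from {verify} -> (clean, k=1), (fetch, k=1), (notify, k=1), (package, k=1).
Iteration 2: edges from {clean,fetch,notify,package} -> (merge, k=2), (rollback, k=2). [UNION drops 1 duplicate row(s)]
Iteration 3: no outgoing edges from {merge,rollback}; recursion stops.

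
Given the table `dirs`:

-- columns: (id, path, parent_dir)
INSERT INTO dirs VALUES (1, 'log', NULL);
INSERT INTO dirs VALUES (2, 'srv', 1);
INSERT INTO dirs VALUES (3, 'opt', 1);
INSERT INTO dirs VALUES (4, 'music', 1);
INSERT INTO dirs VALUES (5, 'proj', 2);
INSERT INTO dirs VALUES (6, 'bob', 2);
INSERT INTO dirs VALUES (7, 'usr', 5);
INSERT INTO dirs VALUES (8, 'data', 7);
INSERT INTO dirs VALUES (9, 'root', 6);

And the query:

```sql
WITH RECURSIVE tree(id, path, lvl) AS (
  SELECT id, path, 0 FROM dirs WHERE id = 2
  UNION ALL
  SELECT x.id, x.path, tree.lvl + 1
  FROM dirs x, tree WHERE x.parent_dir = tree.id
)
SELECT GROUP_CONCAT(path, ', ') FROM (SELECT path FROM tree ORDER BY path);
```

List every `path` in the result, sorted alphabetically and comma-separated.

bob, data, proj, root, srv, usr

Base: id=2 (srv) at lvl 0.
Iteration 1: rows with parent_dir in {2} -> proj (id 5, lvl 1), bob (id 6, lvl 1).
Iteration 2: rows with parent_dir in {5,6} -> usr (id 7, lvl 2), root (id 9, lvl 2).
Iteration 3: rows with parent_dir in {7,9} -> data (id 8, lvl 3).
Iteration 4: no rows with parent_dir in {8}; recursion stops.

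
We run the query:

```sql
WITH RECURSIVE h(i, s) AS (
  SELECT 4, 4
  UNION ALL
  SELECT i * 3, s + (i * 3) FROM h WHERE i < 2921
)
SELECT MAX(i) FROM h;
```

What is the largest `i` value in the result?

Base: i=4, s=4.
Iteration 1: 4 < 2921 holds -> i = 4 * 3 = 12, s = 4 + 12 = 16.
Iteration 2: 12 < 2921 holds -> i = 12 * 3 = 36, s = 16 + 36 = 52.
Iteration 3: 36 < 2921 holds -> i = 36 * 3 = 108, s = 52 + 108 = 160.
Iteration 4: 108 < 2921 holds -> i = 108 * 3 = 324, s = 160 + 324 = 484.
Iteration 5: 324 < 2921 holds -> i = 324 * 3 = 972, s = 484 + 972 = 1456.
Iteration 6: 972 < 2921 holds -> i = 972 * 3 = 2916, s = 1456 + 2916 = 4372.
Iteration 7: 2916 < 2921 holds -> i = 2916 * 3 = 8748, s = 4372 + 8748 = 13120.
Iteration 8: 8748 < 2921 fails; recursion stops.
i values: 4, 12, 36, 108, 324, 972, 2916, 8748; the maximum is 8748.

8748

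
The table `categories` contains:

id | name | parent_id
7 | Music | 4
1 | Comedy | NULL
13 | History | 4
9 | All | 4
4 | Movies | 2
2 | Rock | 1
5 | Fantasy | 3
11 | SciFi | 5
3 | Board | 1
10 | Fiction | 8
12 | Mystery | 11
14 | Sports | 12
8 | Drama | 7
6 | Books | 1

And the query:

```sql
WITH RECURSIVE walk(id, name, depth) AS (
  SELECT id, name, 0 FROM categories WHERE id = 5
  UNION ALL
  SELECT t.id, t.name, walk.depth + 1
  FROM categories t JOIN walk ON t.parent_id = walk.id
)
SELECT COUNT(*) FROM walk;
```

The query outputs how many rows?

4

Base: id=5 (Fantasy) at depth 0.
Iteration 1: rows with parent_id in {5} -> SciFi (id 11, depth 1).
Iteration 2: rows with parent_id in {11} -> Mystery (id 12, depth 2).
Iteration 3: rows with parent_id in {12} -> Sports (id 14, depth 3).
Iteration 4: no rows with parent_id in {14}; recursion stops.
Total rows emitted: 4.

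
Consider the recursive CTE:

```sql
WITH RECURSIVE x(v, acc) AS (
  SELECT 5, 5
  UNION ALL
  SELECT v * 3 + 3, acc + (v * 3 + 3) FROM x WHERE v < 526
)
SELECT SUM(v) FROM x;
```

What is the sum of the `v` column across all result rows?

Base: v=5, acc=5.
Iteration 1: 5 < 526 holds -> v = 5 * 3 + 3 = 18, acc = 5 + 18 = 23.
Iteration 2: 18 < 526 holds -> v = 18 * 3 + 3 = 57, acc = 23 + 57 = 80.
Iteration 3: 57 < 526 holds -> v = 57 * 3 + 3 = 174, acc = 80 + 174 = 254.
Iteration 4: 174 < 526 holds -> v = 174 * 3 + 3 = 525, acc = 254 + 525 = 779.
Iteration 5: 525 < 526 holds -> v = 525 * 3 + 3 = 1578, acc = 779 + 1578 = 2357.
Iteration 6: 1578 < 526 fails; recursion stops.
SUM(v) = 5 + 18 + 57 + 174 + 525 + 1578 = 2357.

2357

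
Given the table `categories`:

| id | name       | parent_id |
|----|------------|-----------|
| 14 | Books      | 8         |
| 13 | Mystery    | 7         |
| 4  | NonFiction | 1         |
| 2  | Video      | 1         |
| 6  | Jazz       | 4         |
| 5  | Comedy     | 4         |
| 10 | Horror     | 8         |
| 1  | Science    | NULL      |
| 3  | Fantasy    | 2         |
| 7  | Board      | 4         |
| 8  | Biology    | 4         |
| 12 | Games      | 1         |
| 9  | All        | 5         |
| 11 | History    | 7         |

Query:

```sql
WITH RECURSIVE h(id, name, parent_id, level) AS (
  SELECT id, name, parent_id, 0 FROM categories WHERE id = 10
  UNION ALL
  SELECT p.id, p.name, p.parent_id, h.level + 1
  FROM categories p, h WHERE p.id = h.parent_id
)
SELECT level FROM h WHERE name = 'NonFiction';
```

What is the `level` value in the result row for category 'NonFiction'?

Base: id=10 (Horror), parent_id=8, level 0.
Iteration 1: join on id=8 -> Biology (id 8, parent_id=4, level 1).
Iteration 2: join on id=4 -> NonFiction (id 4, parent_id=1, level 2).
Iteration 3: join on id=1 -> Science (id 1, parent_id=NULL, level 3).
Iteration 4: parent_id is NULL; no match; recursion stops.

2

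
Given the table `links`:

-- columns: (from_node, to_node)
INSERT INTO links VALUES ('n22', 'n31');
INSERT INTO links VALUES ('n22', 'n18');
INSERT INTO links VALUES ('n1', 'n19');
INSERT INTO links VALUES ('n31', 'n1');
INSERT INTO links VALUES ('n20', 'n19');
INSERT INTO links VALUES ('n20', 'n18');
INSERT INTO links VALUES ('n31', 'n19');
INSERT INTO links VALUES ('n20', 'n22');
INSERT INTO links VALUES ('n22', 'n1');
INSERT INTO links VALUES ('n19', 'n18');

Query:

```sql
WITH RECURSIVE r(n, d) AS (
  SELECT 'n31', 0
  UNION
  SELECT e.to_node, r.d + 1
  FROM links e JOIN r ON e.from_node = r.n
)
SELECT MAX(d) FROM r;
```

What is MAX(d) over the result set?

Base: (n31, d=0).
Iteration 1: edges from {n31} -> (n1, d=1), (n19, d=1).
Iteration 2: edges from {n1,n19} -> (n18, d=2), (n19, d=2).
Iteration 3: edges from {n18,n19} -> (n18, d=3).
Iteration 4: no outgoing edges from {n18}; recursion stops.
d values: 0, 1, 1, 2, 2, 3; the maximum is 3.

3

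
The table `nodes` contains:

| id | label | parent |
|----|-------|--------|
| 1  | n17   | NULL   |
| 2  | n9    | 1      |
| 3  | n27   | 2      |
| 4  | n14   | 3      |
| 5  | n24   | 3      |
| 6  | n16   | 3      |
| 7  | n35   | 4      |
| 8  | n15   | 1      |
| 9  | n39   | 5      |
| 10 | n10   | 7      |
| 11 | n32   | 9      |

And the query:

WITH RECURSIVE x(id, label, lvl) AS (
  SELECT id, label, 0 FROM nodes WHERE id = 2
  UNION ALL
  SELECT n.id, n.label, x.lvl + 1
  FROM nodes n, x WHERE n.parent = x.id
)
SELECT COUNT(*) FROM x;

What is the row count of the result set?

Base: id=2 (n9) at lvl 0.
Iteration 1: rows with parent in {2} -> n27 (id 3, lvl 1).
Iteration 2: rows with parent in {3} -> n14 (id 4, lvl 2), n24 (id 5, lvl 2), n16 (id 6, lvl 2).
Iteration 3: rows with parent in {4,5,6} -> n35 (id 7, lvl 3), n39 (id 9, lvl 3).
Iteration 4: rows with parent in {7,9} -> n10 (id 10, lvl 4), n32 (id 11, lvl 4).
Iteration 5: no rows with parent in {10,11}; recursion stops.
Total rows emitted: 9.

9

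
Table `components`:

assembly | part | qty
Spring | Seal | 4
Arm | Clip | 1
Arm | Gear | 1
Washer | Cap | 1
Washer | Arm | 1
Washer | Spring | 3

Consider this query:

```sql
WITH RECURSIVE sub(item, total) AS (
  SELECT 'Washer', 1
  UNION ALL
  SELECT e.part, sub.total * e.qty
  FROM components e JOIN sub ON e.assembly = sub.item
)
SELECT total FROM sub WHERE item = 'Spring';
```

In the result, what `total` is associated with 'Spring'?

Base: (Washer, total=1).
Iteration 1: components of {Washer} -> Arm = 1*1 = 1, Cap = 1*1 = 1, Spring = 1*3 = 3.
Iteration 2: components of {Arm,Cap,Spring} -> Clip = 1*1 = 1, Gear = 1*1 = 1, Seal = 3*4 = 12.
Iteration 3: no further components; recursion stops.

3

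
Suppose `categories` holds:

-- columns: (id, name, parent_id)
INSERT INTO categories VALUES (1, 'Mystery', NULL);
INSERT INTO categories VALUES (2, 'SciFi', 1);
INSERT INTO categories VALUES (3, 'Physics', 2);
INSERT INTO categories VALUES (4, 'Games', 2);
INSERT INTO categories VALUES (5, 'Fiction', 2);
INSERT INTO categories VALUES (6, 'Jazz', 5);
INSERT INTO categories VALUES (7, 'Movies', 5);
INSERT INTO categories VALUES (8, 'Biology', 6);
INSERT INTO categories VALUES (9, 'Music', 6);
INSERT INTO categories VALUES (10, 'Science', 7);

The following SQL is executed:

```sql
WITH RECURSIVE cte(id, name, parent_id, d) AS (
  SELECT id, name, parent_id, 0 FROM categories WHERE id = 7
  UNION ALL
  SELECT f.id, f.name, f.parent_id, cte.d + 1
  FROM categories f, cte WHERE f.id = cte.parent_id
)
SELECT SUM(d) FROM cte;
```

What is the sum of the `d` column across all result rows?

Base: id=7 (Movies), parent_id=5, d 0.
Iteration 1: join on id=5 -> Fiction (id 5, parent_id=2, d 1).
Iteration 2: join on id=2 -> SciFi (id 2, parent_id=1, d 2).
Iteration 3: join on id=1 -> Mystery (id 1, parent_id=NULL, d 3).
Iteration 4: parent_id is NULL; no match; recursion stops.
SUM(d) = 0 + 1 + 2 + 3 = 6.

6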